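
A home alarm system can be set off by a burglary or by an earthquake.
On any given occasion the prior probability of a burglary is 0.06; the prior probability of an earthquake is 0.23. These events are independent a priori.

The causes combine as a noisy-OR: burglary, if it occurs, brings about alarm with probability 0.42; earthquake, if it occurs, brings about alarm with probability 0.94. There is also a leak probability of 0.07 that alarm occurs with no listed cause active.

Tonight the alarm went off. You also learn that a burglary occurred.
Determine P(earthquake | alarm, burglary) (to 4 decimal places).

Under noisy-OR, P(alarm | causes) = 1 − (1−0.07)·∏(1−qᵢ) over the active causes.
By total probability over both values of earthquake:
  P(alarm | burglary) = 0.4606×0.77 + 0.967636×0.23
        = 0.354662 + 0.222556 = 0.577218
The terms with earthquake present sum to 0.222556, so
  P(earthquake | alarm, burglary) = 0.222556 / 0.577218 ≈ 0.3856

P(earthquake | alarm, burglary) ≈ 0.3856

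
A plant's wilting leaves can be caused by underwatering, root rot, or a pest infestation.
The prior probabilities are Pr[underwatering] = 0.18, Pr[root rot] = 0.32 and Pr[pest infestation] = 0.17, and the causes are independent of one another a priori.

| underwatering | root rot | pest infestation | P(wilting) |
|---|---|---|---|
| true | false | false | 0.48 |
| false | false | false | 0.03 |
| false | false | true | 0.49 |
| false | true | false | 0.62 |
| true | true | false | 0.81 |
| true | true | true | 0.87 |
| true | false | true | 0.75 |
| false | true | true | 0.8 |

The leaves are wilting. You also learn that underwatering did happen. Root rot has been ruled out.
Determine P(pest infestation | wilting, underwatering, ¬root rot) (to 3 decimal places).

P(wilting | underwatering, ¬root rot) = 0.48*0.83 + 0.75*0.17 = 0.398400 + 0.127500 = 0.525900
Of this, 0.127500 comes from 0.75*0.17 (the pest infestation=true cases).
P(pest infestation | wilting, underwatering, ¬root rot) = 0.127500 / 0.525900 ≈ 0.242

P(pest infestation | wilting, underwatering, ¬root rot) ≈ 0.242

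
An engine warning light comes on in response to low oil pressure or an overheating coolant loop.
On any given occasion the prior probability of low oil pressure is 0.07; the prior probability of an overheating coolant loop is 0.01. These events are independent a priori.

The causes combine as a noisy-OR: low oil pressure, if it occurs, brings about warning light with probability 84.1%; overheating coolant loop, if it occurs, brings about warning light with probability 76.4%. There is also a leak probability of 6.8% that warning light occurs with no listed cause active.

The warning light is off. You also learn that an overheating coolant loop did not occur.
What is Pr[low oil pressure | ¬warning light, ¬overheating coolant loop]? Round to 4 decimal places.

Under noisy-OR, P(warning light | causes) = 1 − (1−0.068)·∏(1−qᵢ) over the active causes.
Numerator (weight on configurations with low oil pressure): 0.148188*0.07 = 0.010373
The normalizing constant is 0.932*0.93 + 0.148188*0.07 = 0.877133
P(low oil pressure | ¬warning light, ¬overheating coolant loop) = 0.010373/0.877133 ≈ 0.0118

Pr[low oil pressure | ¬warning light, ¬overheating coolant loop] ≈ 0.0118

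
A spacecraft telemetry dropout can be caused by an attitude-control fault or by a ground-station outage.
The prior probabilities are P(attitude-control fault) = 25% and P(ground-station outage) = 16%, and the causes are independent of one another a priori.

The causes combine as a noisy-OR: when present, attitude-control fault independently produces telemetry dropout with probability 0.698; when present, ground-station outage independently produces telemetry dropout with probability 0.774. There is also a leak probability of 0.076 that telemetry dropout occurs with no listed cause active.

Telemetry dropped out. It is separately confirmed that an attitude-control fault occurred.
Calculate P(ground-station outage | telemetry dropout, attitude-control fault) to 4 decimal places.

P(ground-station outage | telemetry dropout, attitude-control fault) ≈ 0.1984

Under noisy-OR, P(telemetry dropout | causes) = 1 − (1−0.076)·∏(1−qᵢ) over the active causes.
P(telemetry dropout | attitude-control fault) = 0.720952·0.84 + 0.936935·0.16 = 0.605600 + 0.149910 = 0.755510
Restricting to configurations with ground-station outage present: 0.936935·0.16 = 0.149910.
P(ground-station outage | telemetry dropout, attitude-control fault) = 0.149910 / 0.755510 ≈ 0.1984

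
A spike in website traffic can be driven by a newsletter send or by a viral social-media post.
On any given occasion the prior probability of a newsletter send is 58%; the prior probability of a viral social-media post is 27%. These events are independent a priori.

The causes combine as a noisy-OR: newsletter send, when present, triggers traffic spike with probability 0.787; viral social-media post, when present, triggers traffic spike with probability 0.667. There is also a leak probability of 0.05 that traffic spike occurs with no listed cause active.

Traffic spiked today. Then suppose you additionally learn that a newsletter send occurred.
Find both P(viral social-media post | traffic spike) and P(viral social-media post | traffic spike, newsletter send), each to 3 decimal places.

Under noisy-OR, P(traffic spike | causes) = 1 − (1−0.05)·∏(1−qᵢ) over the active causes.
Enumerate the 4 (newsletter send, viral social-media post) configurations and weight by the priors:
  P(traffic spike) = 0.05*0.42*0.73 + 0.68365*0.42*0.27 + 0.79765*0.58*0.73 + 0.932617*0.58*0.27
        = 0.015330 + 0.077526 + 0.337725 + 0.146048 = 0.576629
Keeping only the viral social-media post-present terms gives 0.223574, so
  P(viral social-media post | traffic spike) = 0.223574 / 0.576629 ≈ 0.388

Now also conditioning on newsletter send=true:
P(traffic spike | newsletter send) = 0.79765×0.73 + 0.932617×0.27 = 0.582284 + 0.251807 = 0.834091
Of this, 0.251807 comes from 0.932617×0.27 (the viral social-media post=true cases).
P(viral social-media post | traffic spike, newsletter send) = 0.251807 / 0.834091 ≈ 0.302
This is intercausal reasoning (explaining away): once newsletter send accounts for the traffic spike, viral social-media post becomes less likely.

P(viral social-media post | traffic spike) ≈ 0.388; P(viral social-media post | traffic spike, newsletter send) ≈ 0.302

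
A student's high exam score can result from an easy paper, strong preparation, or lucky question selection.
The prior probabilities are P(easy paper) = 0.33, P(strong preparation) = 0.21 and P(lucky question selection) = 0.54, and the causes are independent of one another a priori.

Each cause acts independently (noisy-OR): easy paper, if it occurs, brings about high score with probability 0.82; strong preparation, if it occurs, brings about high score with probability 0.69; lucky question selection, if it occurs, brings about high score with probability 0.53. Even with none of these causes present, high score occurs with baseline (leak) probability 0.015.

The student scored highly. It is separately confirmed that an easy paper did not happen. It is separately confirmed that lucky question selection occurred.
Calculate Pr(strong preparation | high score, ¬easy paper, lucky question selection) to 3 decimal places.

Pr(strong preparation | high score, ¬easy paper, lucky question selection) ≈ 0.298

Under noisy-OR, P(high score | causes) = 1 − (1−0.015)·∏(1−qᵢ) over the active causes.
P(high score | ¬easy paper, lucky question selection) = 0.53705·0.79 + 0.856486·0.21 = 0.424270 + 0.179862 = 0.604132
Restricting to configurations with strong preparation present: 0.856486·0.21 = 0.179862.
So P(strong preparation | high score, ¬easy paper, lucky question selection) = 0.179862/0.604132 ≈ 0.298.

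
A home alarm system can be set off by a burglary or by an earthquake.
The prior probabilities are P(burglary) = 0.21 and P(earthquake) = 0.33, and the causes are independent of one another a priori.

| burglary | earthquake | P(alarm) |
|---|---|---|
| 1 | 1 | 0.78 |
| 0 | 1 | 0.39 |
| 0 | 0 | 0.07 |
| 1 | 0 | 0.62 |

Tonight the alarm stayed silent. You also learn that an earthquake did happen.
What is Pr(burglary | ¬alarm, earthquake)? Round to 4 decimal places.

Weight on burglary=true, given the evidence: 0.22·0.21 = 0.046200
Normalizer over all consistent configurations: 0.61·0.79 + 0.22·0.21 = 0.528100
Posterior = 0.046200 / 0.528100 ≈ 0.0875

Pr(burglary | ¬alarm, earthquake) ≈ 0.0875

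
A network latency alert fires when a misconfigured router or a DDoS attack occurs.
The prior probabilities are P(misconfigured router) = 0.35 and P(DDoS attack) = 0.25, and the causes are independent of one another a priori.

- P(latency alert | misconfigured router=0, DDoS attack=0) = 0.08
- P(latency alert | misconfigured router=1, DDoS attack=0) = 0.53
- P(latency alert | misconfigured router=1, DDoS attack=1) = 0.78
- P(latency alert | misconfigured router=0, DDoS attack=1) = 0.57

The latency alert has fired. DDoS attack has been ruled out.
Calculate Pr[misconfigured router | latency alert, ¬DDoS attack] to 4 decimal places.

Pr[misconfigured router | latency alert, ¬DDoS attack] ≈ 0.7811

P(latency alert | ¬DDoS attack) = 0.08·0.65 + 0.53·0.35 = 0.052000 + 0.185500 = 0.237500
Of this, 0.185500 comes from 0.53·0.35 (the misconfigured router=true cases).
So P(misconfigured router | latency alert, ¬DDoS attack) = 0.185500/0.237500 ≈ 0.7811.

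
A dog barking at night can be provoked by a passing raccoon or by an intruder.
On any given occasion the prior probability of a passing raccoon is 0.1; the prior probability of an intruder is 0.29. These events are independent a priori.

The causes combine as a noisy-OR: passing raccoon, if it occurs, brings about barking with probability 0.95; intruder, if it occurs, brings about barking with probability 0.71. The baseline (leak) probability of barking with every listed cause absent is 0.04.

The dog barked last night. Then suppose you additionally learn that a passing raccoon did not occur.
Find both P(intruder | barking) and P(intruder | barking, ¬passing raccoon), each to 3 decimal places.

Under noisy-OR, P(barking | causes) = 1 − (1−0.04)·∏(1−qᵢ) over the active causes.
P(barking) = 0.04×0.9×0.71 + 0.7216×0.9×0.29 + 0.952×0.1×0.71 + 0.98608×0.1×0.29 = 0.025560 + 0.188338 + 0.067592 + 0.028596 = 0.310086
Restricting to configurations with intruder present: 0.188338 + 0.028596 = 0.216934.
P(intruder | barking) = 0.216934 / 0.310086 ≈ 0.700

Now condition on the additional information:
Enumerate both values of intruder and weight by the priors:
  P(barking | ¬passing raccoon) = 0.04·0.71 + 0.7216·0.29
        = 0.028400 + 0.209264 = 0.237664
The terms with intruder present sum to 0.209264, so
  P(intruder | barking, ¬passing raccoon) = 0.209264 / 0.237664 ≈ 0.881
With passing raccoon excluded, intruder must carry more of the explanatory weight for the barking.

P(intruder | barking) ≈ 0.700; P(intruder | barking, ¬passing raccoon) ≈ 0.881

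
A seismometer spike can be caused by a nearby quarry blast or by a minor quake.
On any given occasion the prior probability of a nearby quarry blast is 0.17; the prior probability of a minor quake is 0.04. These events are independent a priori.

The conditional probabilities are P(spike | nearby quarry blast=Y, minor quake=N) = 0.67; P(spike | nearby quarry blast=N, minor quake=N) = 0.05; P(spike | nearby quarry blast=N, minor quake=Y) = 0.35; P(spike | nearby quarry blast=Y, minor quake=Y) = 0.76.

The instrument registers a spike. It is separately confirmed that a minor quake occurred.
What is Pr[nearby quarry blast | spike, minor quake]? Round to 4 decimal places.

Pr[nearby quarry blast | spike, minor quake] ≈ 0.3078

P(spike | minor quake) = 0.35*0.83 + 0.76*0.17 = 0.290500 + 0.129200 = 0.419700
Of this, 0.129200 comes from 0.76*0.17 (the nearby quarry blast=true cases).
Hence the posterior is 0.129200/0.419700 ≈ 0.3078.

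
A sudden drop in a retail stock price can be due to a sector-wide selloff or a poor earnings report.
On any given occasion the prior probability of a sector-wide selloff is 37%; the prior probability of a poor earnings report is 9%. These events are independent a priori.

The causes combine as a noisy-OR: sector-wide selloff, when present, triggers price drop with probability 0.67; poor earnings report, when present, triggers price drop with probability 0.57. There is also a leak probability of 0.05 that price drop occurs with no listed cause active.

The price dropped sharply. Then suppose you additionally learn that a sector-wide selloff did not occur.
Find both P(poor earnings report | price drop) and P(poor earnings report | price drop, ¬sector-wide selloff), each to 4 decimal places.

Under noisy-OR, P(price drop | causes) = 1 − (1−0.05)·∏(1−qᵢ) over the active causes.
P(price drop) = 0.05·0.63·0.91 + 0.5915·0.63·0.09 + 0.6865·0.37·0.91 + 0.865195·0.37·0.09 = 0.028665 + 0.033538 + 0.231145 + 0.028811 = 0.322159
Restricting to configurations with poor earnings report present: 0.033538 + 0.028811 = 0.062349.
P(poor earnings report | price drop) = 0.062349 / 0.322159 ≈ 0.1935

Now also conditioning on sector-wide selloff≠true:
Weight on poor earnings report=true, given the evidence: 0.5915*0.09 = 0.053235
Normalizer over all consistent configurations: 0.05*0.91 + 0.5915*0.09 = 0.098735
P(poor earnings report | price drop, ¬sector-wide selloff) = 0.053235/0.098735 ≈ 0.5392
Ruling out sector-wide selloff raises the posterior on poor earnings report — the flip side of explaining away.

P(poor earnings report | price drop) ≈ 0.1935; P(poor earnings report | price drop, ¬sector-wide selloff) ≈ 0.5392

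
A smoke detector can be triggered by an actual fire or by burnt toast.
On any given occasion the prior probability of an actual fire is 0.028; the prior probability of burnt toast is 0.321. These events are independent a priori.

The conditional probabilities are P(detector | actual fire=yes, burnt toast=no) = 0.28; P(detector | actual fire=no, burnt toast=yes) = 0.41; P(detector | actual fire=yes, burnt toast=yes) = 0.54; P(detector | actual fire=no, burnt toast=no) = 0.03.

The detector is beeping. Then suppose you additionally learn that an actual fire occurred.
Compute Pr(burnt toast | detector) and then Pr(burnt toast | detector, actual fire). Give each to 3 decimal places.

Pr(burnt toast | detector) ≈ 0.841; Pr(burnt toast | detector, actual fire) ≈ 0.477

Sum P(detector|·) weighted by the priors over the 4 (actual fire, burnt toast) configurations:
  P(detector) = 0.03×0.972×0.679 + 0.41×0.972×0.321 + 0.28×0.028×0.679 + 0.54×0.028×0.321
        = 0.019800 + 0.127925 + 0.005323 + 0.004854 = 0.157902
The terms with burnt toast present sum to 0.132779, so
  P(burnt toast | detector) = 0.132779 / 0.157902 ≈ 0.841

Now also conditioning on actual fire=true:
For the numerator, keep only burnt toast=true terms: 0.54*0.321 = 0.173340
Denominator P(detector | actual fire): 0.28*0.679 + 0.54*0.321 = 0.363460
Posterior = 0.173340 / 0.363460 ≈ 0.477
— actual fire explains away the evidence for burnt toast.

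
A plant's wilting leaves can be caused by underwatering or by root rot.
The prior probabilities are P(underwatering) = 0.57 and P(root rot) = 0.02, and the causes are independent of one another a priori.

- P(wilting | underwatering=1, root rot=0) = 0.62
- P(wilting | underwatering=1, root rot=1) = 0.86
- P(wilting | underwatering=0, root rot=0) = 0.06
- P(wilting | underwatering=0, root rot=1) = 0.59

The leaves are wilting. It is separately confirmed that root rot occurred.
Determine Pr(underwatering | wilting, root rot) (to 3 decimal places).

Pr(underwatering | wilting, root rot) ≈ 0.659

P(wilting | root rot) = 0.59*0.43 + 0.86*0.57 = 0.253700 + 0.490200 = 0.743900
Of this, 0.490200 comes from 0.86*0.57 (the underwatering=true cases).
So P(underwatering | wilting, root rot) = 0.490200/0.743900 ≈ 0.659.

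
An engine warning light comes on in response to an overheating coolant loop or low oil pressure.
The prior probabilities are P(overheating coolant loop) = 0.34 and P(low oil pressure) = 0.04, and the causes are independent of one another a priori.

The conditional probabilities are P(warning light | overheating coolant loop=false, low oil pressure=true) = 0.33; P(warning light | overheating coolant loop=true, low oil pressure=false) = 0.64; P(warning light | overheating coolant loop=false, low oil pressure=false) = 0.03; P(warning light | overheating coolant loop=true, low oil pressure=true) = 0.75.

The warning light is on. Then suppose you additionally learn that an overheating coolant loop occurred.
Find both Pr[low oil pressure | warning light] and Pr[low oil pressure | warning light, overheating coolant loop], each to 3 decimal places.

Pr[low oil pressure | warning light] ≈ 0.077; Pr[low oil pressure | warning light, overheating coolant loop] ≈ 0.047

Numerator (weight on configurations with low oil pressure): 0.008712 + 0.010200 = 0.018912
The normalizing constant is 0.03·0.66·0.96 + 0.33·0.66·0.04 + 0.64·0.34·0.96 + 0.75·0.34·0.04 = 0.246816
P(low oil pressure | warning light) = 0.018912/0.246816 ≈ 0.077

Now also conditioning on overheating coolant loop=true:
Weight on low oil pressure=true, given the evidence: 0.75×0.04 = 0.030000
Denominator P(warning light | overheating coolant loop): 0.64×0.96 + 0.75×0.04 = 0.644400
Posterior = 0.030000 / 0.644400 ≈ 0.047
— overheating coolant loop explains away the evidence for low oil pressure.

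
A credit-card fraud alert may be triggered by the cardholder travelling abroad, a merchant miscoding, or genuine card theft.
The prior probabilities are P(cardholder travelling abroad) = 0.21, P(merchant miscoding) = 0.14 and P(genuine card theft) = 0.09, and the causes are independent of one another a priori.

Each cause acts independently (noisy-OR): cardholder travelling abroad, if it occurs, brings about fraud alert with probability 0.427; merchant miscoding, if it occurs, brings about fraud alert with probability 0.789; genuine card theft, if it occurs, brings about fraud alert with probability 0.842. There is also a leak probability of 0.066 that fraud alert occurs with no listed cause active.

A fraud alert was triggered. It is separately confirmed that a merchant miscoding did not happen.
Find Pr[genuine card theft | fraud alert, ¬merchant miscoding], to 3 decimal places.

Pr[genuine card theft | fraud alert, ¬merchant miscoding] ≈ 0.364

Under noisy-OR, P(fraud alert | causes) = 1 − (1−0.066)·∏(1−qᵢ) over the active causes.
By total probability over the 4 (cardholder travelling abroad, genuine card theft) configurations:
  P(fraud alert | ¬merchant miscoding) = 0.066*0.79*0.91 + 0.852428*0.79*0.09 + 0.464818*0.21*0.91 + 0.915441*0.21*0.09
        = 0.047447 + 0.060608 + 0.088827 + 0.017302 = 0.214184
Configurations with genuine card theft contribute 0.077910, so
  P(genuine card theft | fraud alert, ¬merchant miscoding) = 0.077910 / 0.214184 ≈ 0.364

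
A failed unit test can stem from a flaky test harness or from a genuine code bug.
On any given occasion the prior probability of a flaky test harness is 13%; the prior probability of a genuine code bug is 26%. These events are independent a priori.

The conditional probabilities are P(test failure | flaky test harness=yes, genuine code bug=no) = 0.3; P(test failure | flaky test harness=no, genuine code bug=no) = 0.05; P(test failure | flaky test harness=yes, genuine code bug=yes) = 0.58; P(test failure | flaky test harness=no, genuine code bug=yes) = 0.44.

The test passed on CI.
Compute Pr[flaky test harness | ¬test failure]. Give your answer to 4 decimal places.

Pr[flaky test harness | ¬test failure] ≈ 0.0995

Weight on flaky test harness=true, given the evidence: 0.067340 + 0.014196 = 0.081536
Normalizer over all consistent configurations: 0.95×0.87×0.74 + 0.56×0.87×0.26 + 0.7×0.13×0.74 + 0.42×0.13×0.26 = 0.819818
Posterior = 0.081536 / 0.819818 ≈ 0.0995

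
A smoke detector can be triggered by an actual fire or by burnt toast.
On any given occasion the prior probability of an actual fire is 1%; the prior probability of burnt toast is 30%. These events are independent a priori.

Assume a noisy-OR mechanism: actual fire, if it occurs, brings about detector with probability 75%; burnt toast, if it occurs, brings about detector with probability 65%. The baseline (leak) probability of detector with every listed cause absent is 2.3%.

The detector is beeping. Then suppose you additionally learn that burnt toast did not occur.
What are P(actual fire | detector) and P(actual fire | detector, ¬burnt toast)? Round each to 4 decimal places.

P(actual fire | detector) ≈ 0.0366; P(actual fire | detector, ¬burnt toast) ≈ 0.2492

Under noisy-OR, P(detector | causes) = 1 − (1−0.023)·∏(1−qᵢ) over the active causes.
For the numerator, keep only actual fire=true terms: 0.005290 + 0.002744 = 0.008034
Denominator P(detector): 0.023×0.99×0.7 + 0.65805×0.99×0.3 + 0.75575×0.01×0.7 + 0.914513×0.01×0.3 = 0.219414
P(actual fire | detector) = 0.008034/0.219414 ≈ 0.0366

Now condition on the additional information:
Enumerate both values of actual fire and weight by the priors:
  P(detector | ¬burnt toast) = 0.023*0.99 + 0.75575*0.01
        = 0.022770 + 0.007558 = 0.030328
Keeping only the actual fire-present terms gives 0.007558, so
  P(actual fire | detector, ¬burnt toast) = 0.007558 / 0.030328 ≈ 0.2492
Ruling out burnt toast raises the posterior on actual fire — the flip side of explaining away.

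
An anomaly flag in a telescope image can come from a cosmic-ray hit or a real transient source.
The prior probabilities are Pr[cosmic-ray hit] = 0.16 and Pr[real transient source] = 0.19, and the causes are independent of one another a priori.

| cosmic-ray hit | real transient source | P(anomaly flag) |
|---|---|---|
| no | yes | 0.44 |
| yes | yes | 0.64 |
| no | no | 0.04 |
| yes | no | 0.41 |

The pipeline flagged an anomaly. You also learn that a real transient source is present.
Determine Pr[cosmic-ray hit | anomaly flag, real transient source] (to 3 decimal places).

Enumerate both values of cosmic-ray hit and weight by the priors:
  P(anomaly flag | real transient source) = 0.44×0.84 + 0.64×0.16
        = 0.369600 + 0.102400 = 0.472000
Keeping only the cosmic-ray hit-present terms gives 0.102400, so
  P(cosmic-ray hit | anomaly flag, real transient source) = 0.102400 / 0.472000 ≈ 0.217

Pr[cosmic-ray hit | anomaly flag, real transient source] ≈ 0.217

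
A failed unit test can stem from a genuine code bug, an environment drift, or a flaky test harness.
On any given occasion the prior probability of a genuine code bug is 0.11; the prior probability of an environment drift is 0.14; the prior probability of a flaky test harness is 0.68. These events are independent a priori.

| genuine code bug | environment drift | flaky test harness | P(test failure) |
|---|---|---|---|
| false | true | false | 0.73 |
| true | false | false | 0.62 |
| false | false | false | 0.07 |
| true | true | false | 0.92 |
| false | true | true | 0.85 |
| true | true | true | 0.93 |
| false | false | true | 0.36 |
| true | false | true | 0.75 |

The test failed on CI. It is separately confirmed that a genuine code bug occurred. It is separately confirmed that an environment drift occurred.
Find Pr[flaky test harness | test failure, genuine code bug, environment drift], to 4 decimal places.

Sum P(test failure|·) weighted by the priors over both values of flaky test harness:
  P(test failure | genuine code bug, environment drift) = 0.92×0.32 + 0.93×0.68
        = 0.294400 + 0.632400 = 0.926800
The terms with flaky test harness present sum to 0.632400, so
  P(flaky test harness | test failure, genuine code bug, environment drift) = 0.632400 / 0.926800 ≈ 0.6823

Pr[flaky test harness | test failure, genuine code bug, environment drift] ≈ 0.6823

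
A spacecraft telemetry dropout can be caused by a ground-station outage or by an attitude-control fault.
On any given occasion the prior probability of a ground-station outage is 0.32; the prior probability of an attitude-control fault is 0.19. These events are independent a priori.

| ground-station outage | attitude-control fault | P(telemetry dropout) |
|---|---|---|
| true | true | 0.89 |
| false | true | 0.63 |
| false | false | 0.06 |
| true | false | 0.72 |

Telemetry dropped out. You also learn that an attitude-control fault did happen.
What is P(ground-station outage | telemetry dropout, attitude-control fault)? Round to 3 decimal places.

P(ground-station outage | telemetry dropout, attitude-control fault) ≈ 0.399

Enumerate both values of ground-station outage and weight by the priors:
  P(telemetry dropout | attitude-control fault) = 0.63·0.68 + 0.89·0.32
        = 0.428400 + 0.284800 = 0.713200
Configurations with ground-station outage contribute 0.284800, so
  P(ground-station outage | telemetry dropout, attitude-control fault) = 0.284800 / 0.713200 ≈ 0.399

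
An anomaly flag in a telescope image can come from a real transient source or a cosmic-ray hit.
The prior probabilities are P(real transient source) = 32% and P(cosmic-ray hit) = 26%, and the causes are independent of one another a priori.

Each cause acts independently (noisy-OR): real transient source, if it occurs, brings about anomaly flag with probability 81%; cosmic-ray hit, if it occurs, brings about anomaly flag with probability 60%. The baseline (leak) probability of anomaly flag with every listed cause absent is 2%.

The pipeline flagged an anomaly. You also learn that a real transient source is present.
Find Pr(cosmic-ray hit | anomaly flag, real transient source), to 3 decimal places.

Under noisy-OR, P(anomaly flag | causes) = 1 − (1−0.02)·∏(1−qᵢ) over the active causes.
Sum P(anomaly flag|·) weighted by the priors over both values of cosmic-ray hit:
  P(anomaly flag | real transient source) = 0.8138×0.74 + 0.92552×0.26
        = 0.602212 + 0.240635 = 0.842847
Keeping only the cosmic-ray hit-present terms gives 0.240635, so
  P(cosmic-ray hit | anomaly flag, real transient source) = 0.240635 / 0.842847 ≈ 0.286

Pr(cosmic-ray hit | anomaly flag, real transient source) ≈ 0.286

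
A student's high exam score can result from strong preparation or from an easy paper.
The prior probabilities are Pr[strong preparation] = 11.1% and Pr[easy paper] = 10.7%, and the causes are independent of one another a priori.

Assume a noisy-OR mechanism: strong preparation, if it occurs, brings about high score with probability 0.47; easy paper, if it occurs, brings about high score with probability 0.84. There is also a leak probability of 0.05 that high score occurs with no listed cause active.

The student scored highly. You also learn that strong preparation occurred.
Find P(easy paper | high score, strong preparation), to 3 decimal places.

Under noisy-OR, P(high score | causes) = 1 − (1−0.05)·∏(1−qᵢ) over the active causes.
For the numerator, keep only easy paper=true terms: 0.91944*0.107 = 0.098380
The normalizing constant is 0.4965*0.893 + 0.91944*0.107 = 0.541755
Posterior = 0.098380 / 0.541755 ≈ 0.182

P(easy paper | high score, strong preparation) ≈ 0.182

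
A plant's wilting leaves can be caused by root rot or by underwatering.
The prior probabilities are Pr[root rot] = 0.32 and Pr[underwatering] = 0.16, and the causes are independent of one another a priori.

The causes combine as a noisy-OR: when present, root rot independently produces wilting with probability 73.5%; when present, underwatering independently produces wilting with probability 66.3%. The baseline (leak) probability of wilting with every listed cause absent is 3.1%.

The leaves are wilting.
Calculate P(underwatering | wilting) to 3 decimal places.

Under noisy-OR, P(wilting | causes) = 1 − (1−0.031)·∏(1−qᵢ) over the active causes.
P(wilting) = 0.031×0.68×0.84 + 0.673447×0.68×0.16 + 0.743215×0.32×0.84 + 0.913463×0.32×0.16 = 0.017707 + 0.073271 + 0.199776 + 0.046769 = 0.337523
Restricting to configurations with underwatering present: 0.073271 + 0.046769 = 0.120040.
P(underwatering | wilting) = 0.120040 / 0.337523 ≈ 0.356

P(underwatering | wilting) ≈ 0.356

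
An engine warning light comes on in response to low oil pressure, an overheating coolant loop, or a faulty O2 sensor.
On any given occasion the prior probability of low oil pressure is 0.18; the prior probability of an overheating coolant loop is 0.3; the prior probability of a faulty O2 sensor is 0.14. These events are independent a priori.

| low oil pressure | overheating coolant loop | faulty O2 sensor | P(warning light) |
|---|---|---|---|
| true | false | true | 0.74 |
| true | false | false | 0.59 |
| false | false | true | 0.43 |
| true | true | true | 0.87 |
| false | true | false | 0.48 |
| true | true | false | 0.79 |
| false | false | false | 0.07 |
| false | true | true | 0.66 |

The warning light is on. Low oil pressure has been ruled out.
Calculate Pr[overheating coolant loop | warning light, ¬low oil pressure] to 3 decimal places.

Weight on overheating coolant loop=true, given the evidence: 0.123840 + 0.027720 = 0.151560
The normalizing constant is 0.07*0.7*0.86 + 0.43*0.7*0.14 + 0.48*0.3*0.86 + 0.66*0.3*0.14 = 0.235840
Posterior = 0.151560 / 0.235840 ≈ 0.643

Pr[overheating coolant loop | warning light, ¬low oil pressure] ≈ 0.643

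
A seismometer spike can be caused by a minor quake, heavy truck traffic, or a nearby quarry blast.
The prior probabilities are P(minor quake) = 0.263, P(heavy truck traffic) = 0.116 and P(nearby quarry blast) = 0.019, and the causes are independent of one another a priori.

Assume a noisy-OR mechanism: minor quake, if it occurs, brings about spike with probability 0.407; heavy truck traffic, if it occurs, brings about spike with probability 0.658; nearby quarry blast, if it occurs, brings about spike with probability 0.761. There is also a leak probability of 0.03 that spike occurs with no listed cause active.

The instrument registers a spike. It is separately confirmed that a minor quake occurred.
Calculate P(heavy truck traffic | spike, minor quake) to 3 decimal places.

Under noisy-OR, P(spike | causes) = 1 − (1−0.03)·∏(1−qᵢ) over the active causes.
Enumerate the 4 (heavy truck traffic, nearby quarry blast) configurations and weight by the priors:
  P(spike | minor quake) = 0.42479*0.884*0.981 + 0.862525*0.884*0.019 + 0.803278*0.116*0.981 + 0.952983*0.116*0.019
        = 0.368380 + 0.014487 + 0.091410 + 0.002100 = 0.476377
Keeping only the heavy truck traffic-present terms gives 0.093510, so
  P(heavy truck traffic | spike, minor quake) = 0.093510 / 0.476377 ≈ 0.196

P(heavy truck traffic | spike, minor quake) ≈ 0.196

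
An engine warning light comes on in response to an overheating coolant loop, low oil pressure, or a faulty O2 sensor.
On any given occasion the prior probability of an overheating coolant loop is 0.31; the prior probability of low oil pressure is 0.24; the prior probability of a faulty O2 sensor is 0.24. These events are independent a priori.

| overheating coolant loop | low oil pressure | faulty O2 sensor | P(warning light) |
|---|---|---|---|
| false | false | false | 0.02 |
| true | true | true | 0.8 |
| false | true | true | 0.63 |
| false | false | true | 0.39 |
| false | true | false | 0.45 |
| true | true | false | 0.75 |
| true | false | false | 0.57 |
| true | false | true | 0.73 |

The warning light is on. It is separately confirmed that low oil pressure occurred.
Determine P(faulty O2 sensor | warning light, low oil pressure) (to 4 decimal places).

P(faulty O2 sensor | warning light, low oil pressure) ≈ 0.2842

P(warning light | low oil pressure) = 0.45×0.69×0.76 + 0.63×0.69×0.24 + 0.75×0.31×0.76 + 0.8×0.31×0.24 = 0.235980 + 0.104328 + 0.176700 + 0.059520 = 0.576528
The faulty O2 sensor-present share is 0.104328 + 0.059520 = 0.163848.
P(faulty O2 sensor | warning light, low oil pressure) = 0.163848 / 0.576528 ≈ 0.2842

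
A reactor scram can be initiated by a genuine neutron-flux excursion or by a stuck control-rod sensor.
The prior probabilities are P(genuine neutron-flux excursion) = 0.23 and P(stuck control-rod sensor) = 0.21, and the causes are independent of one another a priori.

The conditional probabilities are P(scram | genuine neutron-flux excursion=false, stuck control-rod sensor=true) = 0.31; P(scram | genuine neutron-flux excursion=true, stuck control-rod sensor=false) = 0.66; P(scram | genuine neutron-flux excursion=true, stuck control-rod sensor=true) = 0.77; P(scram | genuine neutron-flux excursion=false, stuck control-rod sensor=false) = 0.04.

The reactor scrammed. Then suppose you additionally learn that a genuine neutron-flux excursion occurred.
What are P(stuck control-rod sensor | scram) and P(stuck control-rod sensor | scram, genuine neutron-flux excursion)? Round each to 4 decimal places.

By total probability over the 4 (genuine neutron-flux excursion, stuck control-rod sensor) configurations:
  P(scram) = 0.04·0.77·0.79 + 0.31·0.77·0.21 + 0.66·0.23·0.79 + 0.77·0.23·0.21
        = 0.024332 + 0.050127 + 0.119922 + 0.037191 = 0.231572
Keeping only the stuck control-rod sensor-present terms gives 0.087318, so
  P(stuck control-rod sensor | scram) = 0.087318 / 0.231572 ≈ 0.3771

With the extra evidence:
P(scram | genuine neutron-flux excursion) = 0.66×0.79 + 0.77×0.21 = 0.521400 + 0.161700 = 0.683100
The stuck control-rod sensor-present share is 0.77×0.21 = 0.161700.
So P(stuck control-rod sensor | scram, genuine neutron-flux excursion) = 0.161700/0.683100 ≈ 0.2367.

P(stuck control-rod sensor | scram) ≈ 0.3771; P(stuck control-rod sensor | scram, genuine neutron-flux excursion) ≈ 0.2367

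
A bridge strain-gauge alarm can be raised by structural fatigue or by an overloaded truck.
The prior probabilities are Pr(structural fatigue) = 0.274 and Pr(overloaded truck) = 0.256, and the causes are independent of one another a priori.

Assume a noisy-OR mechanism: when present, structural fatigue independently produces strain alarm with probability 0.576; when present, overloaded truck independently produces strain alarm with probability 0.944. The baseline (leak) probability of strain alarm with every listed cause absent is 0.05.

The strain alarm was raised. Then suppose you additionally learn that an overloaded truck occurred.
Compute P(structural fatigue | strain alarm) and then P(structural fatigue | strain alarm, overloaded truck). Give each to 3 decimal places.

P(structural fatigue | strain alarm) ≈ 0.484; P(structural fatigue | strain alarm, overloaded truck) ≈ 0.280

Under noisy-OR, P(strain alarm | causes) = 1 − (1−0.05)·∏(1−qᵢ) over the active causes.
P(strain alarm) = 0.05·0.726·0.744 + 0.9468·0.726·0.256 + 0.5972·0.274·0.744 + 0.977443·0.274·0.256 = 0.027007 + 0.175968 + 0.121743 + 0.068562 = 0.393280
Restricting to configurations with structural fatigue present: 0.121743 + 0.068562 = 0.190305.
P(structural fatigue | strain alarm) = 0.190305 / 0.393280 ≈ 0.484

With the extra evidence:
P(strain alarm | overloaded truck) = 0.9468×0.726 + 0.977443×0.274 = 0.687377 + 0.267819 = 0.955196
Of this, 0.267819 comes from 0.977443×0.274 (the structural fatigue=true cases).
P(structural fatigue | strain alarm, overloaded truck) = 0.267819 / 0.955196 ≈ 0.280
This is intercausal reasoning (explaining away): once overloaded truck accounts for the strain alarm, structural fatigue becomes less likely.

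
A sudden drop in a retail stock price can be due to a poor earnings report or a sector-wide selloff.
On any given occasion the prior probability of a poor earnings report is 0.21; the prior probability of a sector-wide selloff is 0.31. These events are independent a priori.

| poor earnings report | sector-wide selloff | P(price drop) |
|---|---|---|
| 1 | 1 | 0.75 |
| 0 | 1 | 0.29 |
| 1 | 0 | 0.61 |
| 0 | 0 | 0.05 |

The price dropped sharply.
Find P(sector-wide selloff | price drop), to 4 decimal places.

P(sector-wide selloff | price drop) ≈ 0.5089

P(price drop) = 0.05*0.79*0.69 + 0.29*0.79*0.31 + 0.61*0.21*0.69 + 0.75*0.21*0.31 = 0.027255 + 0.071021 + 0.088389 + 0.048825 = 0.235490
The sector-wide selloff-present share is 0.071021 + 0.048825 = 0.119846.
So P(sector-wide selloff | price drop) = 0.119846/0.235490 ≈ 0.5089.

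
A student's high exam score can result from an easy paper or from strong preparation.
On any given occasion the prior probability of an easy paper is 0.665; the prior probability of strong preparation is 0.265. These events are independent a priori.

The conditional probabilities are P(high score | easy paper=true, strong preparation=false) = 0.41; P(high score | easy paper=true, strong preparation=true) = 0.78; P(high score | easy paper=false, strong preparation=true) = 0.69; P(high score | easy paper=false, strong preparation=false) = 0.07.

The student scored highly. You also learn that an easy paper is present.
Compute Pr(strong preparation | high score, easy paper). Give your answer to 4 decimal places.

Pr(strong preparation | high score, easy paper) ≈ 0.4068

Numerator (weight on configurations with strong preparation): 0.78×0.265 = 0.206700
Denominator P(high score | easy paper): 0.41×0.735 + 0.78×0.265 = 0.508050
P(strong preparation | high score, easy paper) = 0.206700/0.508050 ≈ 0.4068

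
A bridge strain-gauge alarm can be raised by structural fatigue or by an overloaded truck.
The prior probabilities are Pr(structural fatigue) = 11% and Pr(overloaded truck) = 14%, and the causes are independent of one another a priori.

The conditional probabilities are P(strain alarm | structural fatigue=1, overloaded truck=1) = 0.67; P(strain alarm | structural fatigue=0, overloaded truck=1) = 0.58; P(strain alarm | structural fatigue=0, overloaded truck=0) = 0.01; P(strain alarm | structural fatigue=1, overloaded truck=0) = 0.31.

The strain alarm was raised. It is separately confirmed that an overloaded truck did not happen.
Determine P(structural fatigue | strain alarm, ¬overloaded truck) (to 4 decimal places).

P(structural fatigue | strain alarm, ¬overloaded truck) ≈ 0.7930

Numerator (weight on configurations with structural fatigue): 0.31×0.11 = 0.034100
Normalizer over all consistent configurations: 0.01×0.89 + 0.31×0.11 = 0.043000
P(structural fatigue | strain alarm, ¬overloaded truck) = 0.034100/0.043000 ≈ 0.7930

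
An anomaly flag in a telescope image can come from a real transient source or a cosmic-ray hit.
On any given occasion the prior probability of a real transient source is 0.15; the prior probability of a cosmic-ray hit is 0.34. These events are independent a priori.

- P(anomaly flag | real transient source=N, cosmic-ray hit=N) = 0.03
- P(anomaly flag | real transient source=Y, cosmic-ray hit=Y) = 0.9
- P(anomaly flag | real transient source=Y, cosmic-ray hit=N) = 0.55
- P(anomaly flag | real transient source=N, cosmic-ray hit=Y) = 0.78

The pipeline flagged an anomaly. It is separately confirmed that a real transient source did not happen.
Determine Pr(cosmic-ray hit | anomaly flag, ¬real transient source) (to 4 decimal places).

Pr(cosmic-ray hit | anomaly flag, ¬real transient source) ≈ 0.9305

Weight on cosmic-ray hit=true, given the evidence: 0.78×0.34 = 0.265200
Denominator P(anomaly flag | ¬real transient source): 0.03×0.66 + 0.78×0.34 = 0.285000
Posterior = 0.265200 / 0.285000 ≈ 0.9305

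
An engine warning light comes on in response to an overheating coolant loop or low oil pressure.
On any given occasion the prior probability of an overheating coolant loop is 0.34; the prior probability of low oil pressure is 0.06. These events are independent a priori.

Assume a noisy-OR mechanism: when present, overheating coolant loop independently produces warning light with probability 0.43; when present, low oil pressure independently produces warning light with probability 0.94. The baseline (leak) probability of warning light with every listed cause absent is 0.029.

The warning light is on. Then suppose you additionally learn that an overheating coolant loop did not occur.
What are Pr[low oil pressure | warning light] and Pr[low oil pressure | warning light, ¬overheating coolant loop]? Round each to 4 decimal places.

Pr[low oil pressure | warning light] ≈ 0.2619; Pr[low oil pressure | warning light, ¬overheating coolant loop] ≈ 0.6746

Under noisy-OR, P(warning light | causes) = 1 − (1−0.029)·∏(1−qᵢ) over the active causes.
By total probability over the 4 (overheating coolant loop, low oil pressure) configurations:
  P(warning light) = 0.029*0.66*0.94 + 0.94174*0.66*0.06 + 0.44653*0.34*0.94 + 0.966792*0.34*0.06
        = 0.017992 + 0.037293 + 0.142711 + 0.019723 = 0.217719
The terms with low oil pressure present sum to 0.057016, so
  P(low oil pressure | warning light) = 0.057016 / 0.217719 ≈ 0.2619

Now also conditioning on overheating coolant loop≠true:
Weight on low oil pressure=true, given the evidence: 0.94174*0.06 = 0.056504
Normalizer over all consistent configurations: 0.029*0.94 + 0.94174*0.06 = 0.083764
P(low oil pressure | warning light, ¬overheating coolant loop) = 0.056504/0.083764 ≈ 0.6746
With overheating coolant loop excluded, low oil pressure must carry more of the explanatory weight for the warning light.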